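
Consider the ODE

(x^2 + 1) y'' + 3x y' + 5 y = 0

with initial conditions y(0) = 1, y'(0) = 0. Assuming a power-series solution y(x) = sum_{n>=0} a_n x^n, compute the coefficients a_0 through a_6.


Ansatz: y(x) = sum_{n>=0} a_n x^n, so y'(x) = sum_{n>=1} n a_n x^(n-1) and y''(x) = sum_{n>=2} n(n-1) a_n x^(n-2).
Substitute into P(x) y'' + Q(x) y' + R(x) y = 0 with P(x) = x^2 + 1, Q(x) = 3x, R(x) = 5, and match powers of x.
Initial conditions: a_0 = 1, a_1 = 0.
Setting the coefficient of each power of x to zero and solving order by order (substituting the coefficients already found):
  x^0: 2 a_2 + 5 a_0 = 0  ->  2 a_2 = -5 a_0 = -5  ->  a_2 = -5/2
  x^1: 6 a_3 + 8 a_1 = 0  ->  6 a_3 = -8 a_1 = 0  ->  a_3 = 0
  x^2: 12 a_4 + 13 a_2 = 0  ->  12 a_4 = -13 a_2 = 65/2  ->  a_4 = 65/24
  x^3: 20 a_5 + 20 a_3 = 0  ->  20 a_5 = -20 a_3 = 0  ->  a_5 = 0
  x^4: 30 a_6 + 29 a_4 = 0  ->  30 a_6 = -29 a_4 = -1885/24  ->  a_6 = -377/144
Truncated series: y(x) = 1 - (5/2) x^2 + (65/24) x^4 - (377/144) x^6 + O(x^7).

a_0 = 1; a_1 = 0; a_2 = -5/2; a_3 = 0; a_4 = 65/24; a_5 = 0; a_6 = -377/144


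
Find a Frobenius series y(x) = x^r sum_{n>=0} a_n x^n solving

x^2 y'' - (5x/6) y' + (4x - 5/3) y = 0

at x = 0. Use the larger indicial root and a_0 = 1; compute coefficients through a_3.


Write in Frobenius form y'' + (p(x)/x) y' + (q(x)/x^2) y = 0:
  p(x) = -5/6,  q(x) = 4x - 5/3.
Indicial equation: r(r-1) + (-5/6) r + (-5/3) = 0 -> roots r_1 = 5/2, r_2 = -2/3.
Take r = r_1 = 5/2. Let y(x) = x^r sum_{n>=0} a_n x^n with a_0 = 1.
Substitute y = x^r sum a_n x^n and match x^{r+n}. The recurrence is
  D(n) a_n + 4 a_{n-1} = 0,  where D(n) = (r+n)(r+n-1) + (-5/6)(r+n) + (-5/3).
  a_n = -4 / D(n) * a_{n-1}.
Since the indicial polynomial factors as (r - r_1)(r - r_2), D(n) = (r_1 + n - r_1)(r_1 + n - r_2) = n(n + 19/6).
Evaluating step by step (a_0 = 1):
  n = 1: D(1) = 1(1 + 19/6) = 25/6; numerator = -4(1) = -4; a_1 = (-4)/(25/6) = -24/25
  n = 2: D(2) = 2(2 + 19/6) = 31/3; numerator = -4(-24/25) = 96/25; a_2 = (96/25)/(31/3) = 288/775
  n = 3: D(3) = 3(3 + 19/6) = 37/2; numerator = -4(288/775) = -1152/775; a_3 = (-1152/775)/(37/2) = -2304/28675

r = 5/2; a_0 = 1; a_1 = -24/25; a_2 = 288/775; a_3 = -2304/28675


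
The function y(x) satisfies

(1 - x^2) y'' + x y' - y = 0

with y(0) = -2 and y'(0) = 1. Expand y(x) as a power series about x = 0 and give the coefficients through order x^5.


Ansatz: y(x) = sum_{n>=0} a_n x^n, so y'(x) = sum_{n>=1} n a_n x^(n-1) and y''(x) = sum_{n>=2} n(n-1) a_n x^(n-2).
Substitute into P(x) y'' + Q(x) y' + R(x) y = 0 with P(x) = 1 - x^2, Q(x) = x, R(x) = -1, and match powers of x.
Initial conditions: a_0 = -2, a_1 = 1.
Setting the coefficient of each power of x to zero and solving order by order (substituting the coefficients already found):
  x^0: 2 a_2 - a_0 = 0  ->  2 a_2 = a_0 = -2  ->  a_2 = -1
  x^1: 6 a_3 = 0  ->  a_3 = 0
  x^2: 12 a_4 - a_2 = 0  ->  12 a_4 = a_2 = -1  ->  a_4 = -1/12
  x^3: 20 a_5 - 4 a_3 = 0  ->  20 a_5 = 4 a_3 = 0  ->  a_5 = 0
Truncated series: y(x) = -2 + x - x^2 - (1/12) x^4 + O(x^6).

a_0 = -2; a_1 = 1; a_2 = -1; a_3 = 0; a_4 = -1/12; a_5 = 0


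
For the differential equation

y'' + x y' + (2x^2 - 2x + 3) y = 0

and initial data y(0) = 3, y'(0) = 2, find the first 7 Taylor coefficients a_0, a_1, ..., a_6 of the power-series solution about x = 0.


Ansatz: y(x) = sum_{n>=0} a_n x^n, so y'(x) = sum_{n>=1} n a_n x^(n-1) and y''(x) = sum_{n>=2} n(n-1) a_n x^(n-2).
Substitute into P(x) y'' + Q(x) y' + R(x) y = 0 with P(x) = 1, Q(x) = x, R(x) = 2x^2 - 2x + 3, and match powers of x.
Initial conditions: a_0 = 3, a_1 = 2.
Setting the coefficient of each power of x to zero and solving order by order (substituting the coefficients already found):
  x^0: 2 a_2 + 3 a_0 = 0  ->  2 a_2 = -3 a_0 = -9  ->  a_2 = -9/2
  x^1: 6 a_3 + 4 a_1 - 2 a_0 = 0  ->  6 a_3 = -4 a_1 + 2 a_0 = -2  ->  a_3 = -1/3
  x^2: 12 a_4 + 5 a_2 - 2 a_1 + 2 a_0 = 0  ->  12 a_4 = -5 a_2 + 2 a_1 - 2 a_0 = 41/2  ->  a_4 = 41/24
  x^3: 20 a_5 + 6 a_3 - 2 a_2 + 2 a_1 = 0  ->  20 a_5 = -6 a_3 + 2 a_2 - 2 a_1 = -11  ->  a_5 = -11/20
  x^4: 30 a_6 + 7 a_4 - 2 a_3 + 2 a_2 = 0  ->  30 a_6 = -7 a_4 + 2 a_3 - 2 a_2 = -29/8  ->  a_6 = -29/240
Truncated series: y(x) = 3 + 2 x - (9/2) x^2 - (1/3) x^3 + (41/24) x^4 - (11/20) x^5 - (29/240) x^6 + O(x^7).

a_0 = 3; a_1 = 2; a_2 = -9/2; a_3 = -1/3; a_4 = 41/24; a_5 = -11/20; a_6 = -29/240


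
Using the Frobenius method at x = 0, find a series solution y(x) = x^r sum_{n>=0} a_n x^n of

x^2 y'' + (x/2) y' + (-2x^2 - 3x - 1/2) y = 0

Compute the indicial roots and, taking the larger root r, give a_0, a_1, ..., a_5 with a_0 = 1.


Write in Frobenius form y'' + (p(x)/x) y' + (q(x)/x^2) y = 0:
  p(x) = 1/2,  q(x) = -2x^2 - 3x - 1/2.
Indicial equation: r(r-1) + (1/2) r + (-1/2) = 0 -> roots r_1 = 1, r_2 = -1/2.
Take r = r_1 = 1. Let y(x) = x^r sum_{n>=0} a_n x^n with a_0 = 1.
Substitute y = x^r sum a_n x^n and match x^{r+n}. The recurrence is
  D(n) a_n - 3 a_{n-1} - 2 a_{n-2} = 0,  where D(n) = (r+n)(r+n-1) + (1/2)(r+n) + (-1/2).
  a_n = [3 a_{n-1} + 2 a_{n-2}] / D(n).
Since the indicial polynomial factors as (r - r_1)(r - r_2), D(n) = (r_1 + n - r_1)(r_1 + n - r_2) = n(n + 3/2).
Evaluating step by step (a_0 = 1):
  n = 1: D(1) = 1(1 + 3/2) = 5/2; numerator = 3(1) = 3; a_1 = (3)/(5/2) = 6/5
  n = 2: D(2) = 2(2 + 3/2) = 7; numerator = 3(6/5) + 2(1) = 28/5; a_2 = (28/5)/(7) = 4/5
  n = 3: D(3) = 3(3 + 3/2) = 27/2; numerator = 3(4/5) + 2(6/5) = 24/5; a_3 = (24/5)/(27/2) = 16/45
  n = 4: D(4) = 4(4 + 3/2) = 22; numerator = 3(16/45) + 2(4/5) = 8/3; a_4 = (8/3)/(22) = 4/33
  n = 5: D(5) = 5(5 + 3/2) = 65/2; numerator = 3(4/33) + 2(16/45) = 532/495; a_5 = (532/495)/(65/2) = 1064/32175

r = 1; a_0 = 1; a_1 = 6/5; a_2 = 4/5; a_3 = 16/45; a_4 = 4/33; a_5 = 1064/32175


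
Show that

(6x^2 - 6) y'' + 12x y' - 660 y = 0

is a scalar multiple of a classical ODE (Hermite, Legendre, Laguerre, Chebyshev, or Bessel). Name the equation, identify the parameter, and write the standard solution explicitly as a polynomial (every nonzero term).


All three coefficients share the factor -6; dividing through by -6 gives  (1 - x^2) y'' - 2x y' + 110 y = 0.
This matches the Legendre equation (1 - x^2) y'' - 2x y' + n(n+1) y = 0 (note the -2x y' term) with n(n+1) = 110, so n = 10; the polynomial solution is P_10(x).
With y = sum_k a_k x^k, matching x^k gives (k+2)(k+1) a_{k+2} = [k(k+1) - n(n+1)] a_k = (k - 10)(k + 11) a_k. The right side vanishes at k = 10, so the series with the parity of 10 terminates at degree 10.
Standard normalization (P_n(1) = 1): leading coefficient (2n)!/(2^n (n!)^2) = 2432902008176640000/(1024*13168189440000) = 46189/256, so a_10 = 46189/256. Work downward with a_k = (k+1)(k+2) a_{k+2} / ((k - 10)(k + 11)):
  a_8 = (9)(10)(46189/256) / ((8 - 10)(8 + 11)) = (2078505/128)/(-38) = -109395/256
  a_6 = (7)(8)(-109395/256) / ((6 - 10)(6 + 11)) = (-765765/32)/(-68) = 45045/128
  a_4 = (5)(6)(45045/128) / ((4 - 10)(4 + 11)) = (675675/64)/(-90) = -15015/128
  a_2 = (3)(4)(-15015/128) / ((2 - 10)(2 + 11)) = (-45045/32)/(-104) = 3465/256
  a_0 = (1)(2)(3465/256) / ((0 - 10)(0 + 11)) = (3465/128)/(-110) = -63/256
Hence P_10(x) = 46189 x^10/256 - 109395 x^8/256 + 45045 x^6/128 - 15015 x^4/128 + 3465 x^2/256 - 63/256.

P_10(x); series = 46189 x^10/256 - 109395 x^8/256 + 45045 x^6/128 - 15015 x^4/128 + 3465 x^2/256 - 63/256


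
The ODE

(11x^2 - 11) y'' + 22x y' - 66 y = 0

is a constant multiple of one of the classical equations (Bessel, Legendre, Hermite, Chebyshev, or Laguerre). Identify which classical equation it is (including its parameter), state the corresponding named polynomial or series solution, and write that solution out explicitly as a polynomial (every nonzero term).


All three coefficients share the factor -11; dividing through by -11 gives  (1 - x^2) y'' - 2x y' + 6 y = 0.
This matches the Legendre equation (1 - x^2) y'' - 2x y' + n(n+1) y = 0 (note the -2x y' term) with n(n+1) = 6, so n = 2; the polynomial solution is P_2(x).
With y = sum_k a_k x^k, matching x^k gives (k+2)(k+1) a_{k+2} = [k(k+1) - n(n+1)] a_k = (k - 2)(k + 3) a_k. The right side vanishes at k = 2, so the series with the parity of 2 terminates at degree 2.
Standard normalization (P_n(1) = 1): leading coefficient (2n)!/(2^n (n!)^2) = 24/(4*4) = 3/2, so a_2 = 3/2. Work downward with a_k = (k+1)(k+2) a_{k+2} / ((k - 2)(k + 3)):
  a_0 = (1)(2)(3/2) / ((0 - 2)(0 + 3)) = 3/(-6) = -1/2
Hence P_2(x) = 3 x^2/2 - 1/2.

P_2(x); series = 3 x^2/2 - 1/2


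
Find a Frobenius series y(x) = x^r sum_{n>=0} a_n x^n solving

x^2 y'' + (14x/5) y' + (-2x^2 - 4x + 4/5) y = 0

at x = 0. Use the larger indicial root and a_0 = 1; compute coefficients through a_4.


Write in Frobenius form y'' + (p(x)/x) y' + (q(x)/x^2) y = 0:
  p(x) = 14/5,  q(x) = -2x^2 - 4x + 4/5.
Indicial equation: r(r-1) + (14/5) r + (4/5) = 0 -> roots r_1 = -4/5, r_2 = -1.
Take r = r_1 = -4/5. Let y(x) = x^r sum_{n>=0} a_n x^n with a_0 = 1.
Substitute y = x^r sum a_n x^n and match x^{r+n}. The recurrence is
  D(n) a_n - 4 a_{n-1} - 2 a_{n-2} = 0,  where D(n) = (r+n)(r+n-1) + (14/5)(r+n) + (4/5).
  a_n = [4 a_{n-1} + 2 a_{n-2}] / D(n).
Since the indicial polynomial factors as (r - r_1)(r - r_2), D(n) = (r_1 + n - r_1)(r_1 + n - r_2) = n(n + 1/5).
Evaluating step by step (a_0 = 1):
  n = 1: D(1) = 1(1 + 1/5) = 6/5; numerator = 4(1) = 4; a_1 = (4)/(6/5) = 10/3
  n = 2: D(2) = 2(2 + 1/5) = 22/5; numerator = 4(10/3) + 2(1) = 46/3; a_2 = (46/3)/(22/5) = 115/33
  n = 3: D(3) = 3(3 + 1/5) = 48/5; numerator = 4(115/33) + 2(10/3) = 680/33; a_3 = (680/33)/(48/5) = 425/198
  n = 4: D(4) = 4(4 + 1/5) = 84/5; numerator = 4(425/198) + 2(115/33) = 140/9; a_4 = (140/9)/(84/5) = 25/27

r = -4/5; a_0 = 1; a_1 = 10/3; a_2 = 115/33; a_3 = 425/198; a_4 = 25/27


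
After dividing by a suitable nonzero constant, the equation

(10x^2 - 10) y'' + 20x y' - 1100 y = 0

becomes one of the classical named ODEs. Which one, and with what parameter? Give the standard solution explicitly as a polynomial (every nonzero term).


All three coefficients share the factor -10; dividing through by -10 gives  (1 - x^2) y'' - 2x y' + 110 y = 0.
This matches the Legendre equation (1 - x^2) y'' - 2x y' + n(n+1) y = 0 (note the -2x y' term) with n(n+1) = 110, so n = 10; the polynomial solution is P_10(x).
With y = sum_k a_k x^k, matching x^k gives (k+2)(k+1) a_{k+2} = [k(k+1) - n(n+1)] a_k = (k - 10)(k + 11) a_k. The right side vanishes at k = 10, so the series with the parity of 10 terminates at degree 10.
Standard normalization (P_n(1) = 1): leading coefficient (2n)!/(2^n (n!)^2) = 2432902008176640000/(1024*13168189440000) = 46189/256, so a_10 = 46189/256. Work downward with a_k = (k+1)(k+2) a_{k+2} / ((k - 10)(k + 11)):
  a_8 = (9)(10)(46189/256) / ((8 - 10)(8 + 11)) = (2078505/128)/(-38) = -109395/256
  a_6 = (7)(8)(-109395/256) / ((6 - 10)(6 + 11)) = (-765765/32)/(-68) = 45045/128
  a_4 = (5)(6)(45045/128) / ((4 - 10)(4 + 11)) = (675675/64)/(-90) = -15015/128
  a_2 = (3)(4)(-15015/128) / ((2 - 10)(2 + 11)) = (-45045/32)/(-104) = 3465/256
  a_0 = (1)(2)(3465/256) / ((0 - 10)(0 + 11)) = (3465/128)/(-110) = -63/256
Hence P_10(x) = 46189 x^10/256 - 109395 x^8/256 + 45045 x^6/128 - 15015 x^4/128 + 3465 x^2/256 - 63/256.

P_10(x); series = 46189 x^10/256 - 109395 x^8/256 + 45045 x^6/128 - 15015 x^4/128 + 3465 x^2/256 - 63/256


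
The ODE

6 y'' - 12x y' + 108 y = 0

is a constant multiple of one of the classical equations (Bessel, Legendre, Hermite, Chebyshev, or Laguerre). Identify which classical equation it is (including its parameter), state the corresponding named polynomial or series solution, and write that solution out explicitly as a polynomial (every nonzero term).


All three coefficients share the factor 6; dividing through by 6 gives  y'' - 2x y' + 18 y = 0.
This matches the Hermite equation y'' - 2x y' + 2n y = 0 with 2n = 18, so n = 9; the polynomial solution is H_9(x).
With y = sum_k a_k x^k, matching x^k gives (k+2)(k+1) a_{k+2} = 2(k - n) a_k = 2(k - 9) a_k. The right side vanishes at k = 9, so the series with the parity of 9 terminates at degree 9.
Standard normalization: leading coefficient of H_n is 2^n, so a_9 = 2^9 = 512. Work downward with a_k = (k+1)(k+2) a_{k+2} / (2(k - n)):
  a_7 = (8)(9)(512) / (2(7 - 9)) = 36864/(-4) = -9216
  a_5 = (6)(7)(-9216) / (2(5 - 9)) = -387072/(-8) = 48384
  a_3 = (4)(5)(48384) / (2(3 - 9)) = 967680/(-12) = -80640
  a_1 = (2)(3)(-80640) / (2(1 - 9)) = -483840/(-16) = 30240
Hence H_9(x) = 512 x^9 - 9216 x^7 + 48384 x^5 - 80640 x^3 + 30240 x.

H_9(x); series = 512 x^9 - 9216 x^7 + 48384 x^5 - 80640 x^3 + 30240 x


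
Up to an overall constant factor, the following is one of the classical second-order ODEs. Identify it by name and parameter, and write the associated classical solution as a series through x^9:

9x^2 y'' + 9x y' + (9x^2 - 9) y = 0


All three coefficients share the factor 9; dividing through by 9 gives  x^2 y'' + x y' + (x^2 - 1) y = 0.
This matches the Bessel equation x^2 y'' + x y' + (x^2 - nu^2) y = 0 with nu^2 = 1, so nu = 1; the solution bounded at x = 0 is J_1(x).
Frobenius at x = 0: indicial roots ±nu; for r = nu the recurrence k(k + 2nu) c_k = -c_{k-2} gives the standard series J_nu(x) = sum_{k>=0} (-1)^k / (k! (k+nu)!) (x/2)^(2k+nu). Evaluate the first 5 terms:
  k = 0: (-1)^0 / (0! * 1! * 2^1) x^1 = 1/(1*1*2) x^1 = (1/2) x^1
  k = 1: (-1)^1 / (1! * 2! * 2^3) x^3 = -1/(1*2*8) x^3 = (-1/16) x^3
  k = 2: (-1)^2 / (2! * 3! * 2^5) x^5 = 1/(2*6*32) x^5 = (1/384) x^5
  k = 3: (-1)^3 / (3! * 4! * 2^7) x^7 = -1/(6*24*128) x^7 = (-1/18432) x^7
  k = 4: (-1)^4 / (4! * 5! * 2^9) x^9 = 1/(24*120*512) x^9 = (1/1474560) x^9
Hence J_1(x) = x^9/1474560 - x^7/18432 + x^5/384 - x^3/16 + x/2 + ....

J_1(x); series = x^9/1474560 - x^7/18432 + x^5/384 - x^3/16 + x/2


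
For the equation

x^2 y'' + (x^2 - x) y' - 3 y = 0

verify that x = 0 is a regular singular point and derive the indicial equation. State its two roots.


Divide by x^2 to reach normal form y'' + P_1(x) y' + P_2(x) y = 0 with P_1(x) = 1 - 1/x and P_2(x) = -3/x^2.
x = 0 is a singular point because the y'-coefficient 1 - 1/x has a pole at x = 0 and the y-coefficient -3/x^2 has a pole at x = 0.
It is a regular singular point because x P_1(x) = p(x) = x - 1 and x^2 P_2(x) = q(x) = -3 are polynomials, hence analytic at x = 0.
p(0) = -1,  q(0) = -3.
Indicial equation: r(r-1) + p(0) r + q(0) = 0, i.e. r^2 + (p(0) - 1) r + q(0) = 0, i.e. r^2 - 2 r - 3 = 0.
Discriminant: (-2)^2 - 4(-3) = 16, so r = (2 ± 4)/2.
Solving: r_1 = 3, r_2 = -1.

indicial: r^2 - 2 r - 3 = 0; roots r_1 = 3, r_2 = -1


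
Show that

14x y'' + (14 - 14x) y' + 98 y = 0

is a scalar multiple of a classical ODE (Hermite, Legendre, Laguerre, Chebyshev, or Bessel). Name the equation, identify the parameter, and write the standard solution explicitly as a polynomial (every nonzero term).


All three coefficients share the factor 14; dividing through by 14 gives  x y'' + (1 - x) y' + 7 y = 0.
This matches the Laguerre equation x y'' + (1 - x) y' + n y = 0 with n = 7; the polynomial solution is L_7(x).
With y = sum_k a_k x^k, matching x^k gives (k+1)k a_{k+1} + (k+1) a_{k+1} - k a_k + n a_k = 0, i.e. (k+1)^2 a_{k+1} = (k - n) a_k = (k - 7) a_k. The right side vanishes at k = 7, so the series terminates at degree 7.
Standard normalization L_n(0) = 1 gives a_0 = 1. Work upward with a_{k+1} = (k - 7) a_k / (k+1)^2:
  a_1 = (0 - 7)(1) / 1^2 = -7/1 = -7
  a_2 = (1 - 7)(-7) / 2^2 = 42/4 = 21/2
  a_3 = (2 - 7)(21/2) / 3^2 = (-105/2)/9 = -35/6
  a_4 = (3 - 7)(-35/6) / 4^2 = (70/3)/16 = 35/24
  a_5 = (4 - 7)(35/24) / 5^2 = (-35/8)/25 = -7/40
  a_6 = (5 - 7)(-7/40) / 6^2 = (7/20)/36 = 7/720
  a_7 = (6 - 7)(7/720) / 7^2 = (-7/720)/49 = -1/5040
Hence L_7(x) = -x^7/5040 + 7 x^6/720 - 7 x^5/40 + 35 x^4/24 - 35 x^3/6 + 21 x^2/2 - 7 x + 1.

L_7(x); series = -x^7/5040 + 7 x^6/720 - 7 x^5/40 + 35 x^4/24 - 35 x^3/6 + 21 x^2/2 - 7 x + 1


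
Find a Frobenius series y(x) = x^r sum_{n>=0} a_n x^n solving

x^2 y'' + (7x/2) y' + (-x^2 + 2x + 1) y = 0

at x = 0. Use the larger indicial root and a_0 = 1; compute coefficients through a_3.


Write in Frobenius form y'' + (p(x)/x) y' + (q(x)/x^2) y = 0:
  p(x) = 7/2,  q(x) = -x^2 + 2x + 1.
Indicial equation: r(r-1) + (7/2) r + (1) = 0 -> roots r_1 = -1/2, r_2 = -2.
Take r = r_1 = -1/2. Let y(x) = x^r sum_{n>=0} a_n x^n with a_0 = 1.
Substitute y = x^r sum a_n x^n and match x^{r+n}. The recurrence is
  D(n) a_n + 2 a_{n-1} - 1 a_{n-2} = 0,  where D(n) = (r+n)(r+n-1) + (7/2)(r+n) + (1).
  a_n = [-2 a_{n-1} + 1 a_{n-2}] / D(n).
Since the indicial polynomial factors as (r - r_1)(r - r_2), D(n) = (r_1 + n - r_1)(r_1 + n - r_2) = n(n + 3/2).
Evaluating step by step (a_0 = 1):
  n = 1: D(1) = 1(1 + 3/2) = 5/2; numerator = -2(1) = -2; a_1 = (-2)/(5/2) = -4/5
  n = 2: D(2) = 2(2 + 3/2) = 7; numerator = -2(-4/5) + 1(1) = 13/5; a_2 = (13/5)/(7) = 13/35
  n = 3: D(3) = 3(3 + 3/2) = 27/2; numerator = -2(13/35) + 1(-4/5) = -54/35; a_3 = (-54/35)/(27/2) = -4/35

r = -1/2; a_0 = 1; a_1 = -4/5; a_2 = 13/35; a_3 = -4/35


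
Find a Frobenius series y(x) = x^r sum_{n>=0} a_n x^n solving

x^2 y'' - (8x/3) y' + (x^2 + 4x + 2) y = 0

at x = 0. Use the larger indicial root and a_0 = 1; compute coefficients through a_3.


Write in Frobenius form y'' + (p(x)/x) y' + (q(x)/x^2) y = 0:
  p(x) = -8/3,  q(x) = x^2 + 4x + 2.
Indicial equation: r(r-1) + (-8/3) r + (2) = 0 -> roots r_1 = 3, r_2 = 2/3.
Take r = r_1 = 3. Let y(x) = x^r sum_{n>=0} a_n x^n with a_0 = 1.
Substitute y = x^r sum a_n x^n and match x^{r+n}. The recurrence is
  D(n) a_n + 4 a_{n-1} + 1 a_{n-2} = 0,  where D(n) = (r+n)(r+n-1) + (-8/3)(r+n) + (2).
  a_n = [-4 a_{n-1} - 1 a_{n-2}] / D(n).
Since the indicial polynomial factors as (r - r_1)(r - r_2), D(n) = (r_1 + n - r_1)(r_1 + n - r_2) = n(n + 7/3).
Evaluating step by step (a_0 = 1):
  n = 1: D(1) = 1(1 + 7/3) = 10/3; numerator = -4(1) = -4; a_1 = (-4)/(10/3) = -6/5
  n = 2: D(2) = 2(2 + 7/3) = 26/3; numerator = -4(-6/5) - 1(1) = 19/5; a_2 = (19/5)/(26/3) = 57/130
  n = 3: D(3) = 3(3 + 7/3) = 16; numerator = -4(57/130) - 1(-6/5) = -36/65; a_3 = (-36/65)/(16) = -9/260

r = 3; a_0 = 1; a_1 = -6/5; a_2 = 57/130; a_3 = -9/260


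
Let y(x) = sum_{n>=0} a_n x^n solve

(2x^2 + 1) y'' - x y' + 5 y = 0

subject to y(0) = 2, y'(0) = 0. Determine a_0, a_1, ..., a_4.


Ansatz: y(x) = sum_{n>=0} a_n x^n, so y'(x) = sum_{n>=1} n a_n x^(n-1) and y''(x) = sum_{n>=2} n(n-1) a_n x^(n-2).
Substitute into P(x) y'' + Q(x) y' + R(x) y = 0 with P(x) = 2x^2 + 1, Q(x) = -x, R(x) = 5, and match powers of x.
Initial conditions: a_0 = 2, a_1 = 0.
Setting the coefficient of each power of x to zero and solving order by order (substituting the coefficients already found):
  x^0: 2 a_2 + 5 a_0 = 0  ->  2 a_2 = -5 a_0 = -10  ->  a_2 = -5
  x^1: 6 a_3 + 4 a_1 = 0  ->  6 a_3 = -4 a_1 = 0  ->  a_3 = 0
  x^2: 12 a_4 + 7 a_2 = 0  ->  12 a_4 = -7 a_2 = 35  ->  a_4 = 35/12
Truncated series: y(x) = 2 - 5 x^2 + (35/12) x^4 + O(x^5).

a_0 = 2; a_1 = 0; a_2 = -5; a_3 = 0; a_4 = 35/12


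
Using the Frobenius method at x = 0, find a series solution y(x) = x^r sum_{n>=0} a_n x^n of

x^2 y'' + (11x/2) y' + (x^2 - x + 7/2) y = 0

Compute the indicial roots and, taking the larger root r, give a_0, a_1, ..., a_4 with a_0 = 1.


Write in Frobenius form y'' + (p(x)/x) y' + (q(x)/x^2) y = 0:
  p(x) = 11/2,  q(x) = x^2 - x + 7/2.
Indicial equation: r(r-1) + (11/2) r + (7/2) = 0 -> roots r_1 = -1, r_2 = -7/2.
Take r = r_1 = -1. Let y(x) = x^r sum_{n>=0} a_n x^n with a_0 = 1.
Substitute y = x^r sum a_n x^n and match x^{r+n}. The recurrence is
  D(n) a_n - 1 a_{n-1} + 1 a_{n-2} = 0,  where D(n) = (r+n)(r+n-1) + (11/2)(r+n) + (7/2).
  a_n = [1 a_{n-1} - 1 a_{n-2}] / D(n).
Since the indicial polynomial factors as (r - r_1)(r - r_2), D(n) = (r_1 + n - r_1)(r_1 + n - r_2) = n(n + 5/2).
Evaluating step by step (a_0 = 1):
  n = 1: D(1) = 1(1 + 5/2) = 7/2; numerator = 1(1) = 1; a_1 = (1)/(7/2) = 2/7
  n = 2: D(2) = 2(2 + 5/2) = 9; numerator = 1(2/7) - 1(1) = -5/7; a_2 = (-5/7)/(9) = -5/63
  n = 3: D(3) = 3(3 + 5/2) = 33/2; numerator = 1(-5/63) - 1(2/7) = -23/63; a_3 = (-23/63)/(33/2) = -46/2079
  n = 4: D(4) = 4(4 + 5/2) = 26; numerator = 1(-46/2079) - 1(-5/63) = 17/297; a_4 = (17/297)/(26) = 17/7722

r = -1; a_0 = 1; a_1 = 2/7; a_2 = -5/63; a_3 = -46/2079; a_4 = 17/7722


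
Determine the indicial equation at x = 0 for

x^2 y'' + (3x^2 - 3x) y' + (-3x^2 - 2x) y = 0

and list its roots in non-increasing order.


Divide by x^2 to reach normal form y'' + P_1(x) y' + P_2(x) y = 0 with P_1(x) = 3 - 3/x and P_2(x) = -3 - 2/x.
x = 0 is a singular point because the y'-coefficient 3 - 3/x has a pole at x = 0 and the y-coefficient -3 - 2/x has a pole at x = 0.
It is a regular singular point because x P_1(x) = p(x) = 3x - 3 and x^2 P_2(x) = q(x) = -3x^2 - 2x are polynomials, hence analytic at x = 0.
p(0) = -3,  q(0) = 0.
Indicial equation: r(r-1) + p(0) r + q(0) = 0, i.e. r^2 + (p(0) - 1) r + q(0) = 0, i.e. r^2 - 4 r = 0.
Discriminant: (-4)^2 - 4(0) = 16, so r = (4 ± 4)/2.
Solving: r_1 = 4, r_2 = 0.

indicial: r^2 - 4 r = 0; roots r_1 = 4, r_2 = 0


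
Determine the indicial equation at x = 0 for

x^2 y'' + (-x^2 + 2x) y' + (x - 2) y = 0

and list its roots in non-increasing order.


Divide by x^2 to reach normal form y'' + P_1(x) y' + P_2(x) y = 0 with P_1(x) = -1 + 2/x and P_2(x) = 1/x - 2/x^2.
x = 0 is a singular point because the y'-coefficient -1 + 2/x has a pole at x = 0 and the y-coefficient 1/x - 2/x^2 has a pole at x = 0.
It is a regular singular point because x P_1(x) = p(x) = 2 - x and x^2 P_2(x) = q(x) = x - 2 are polynomials, hence analytic at x = 0.
p(0) = 2,  q(0) = -2.
Indicial equation: r(r-1) + p(0) r + q(0) = 0, i.e. r^2 + (p(0) - 1) r + q(0) = 0, i.e. r^2 + 1 r - 2 = 0.
Discriminant: (1)^2 - 4(-2) = 9, so r = (-1 ± 3)/2.
Solving: r_1 = 1, r_2 = -2.

indicial: r^2 + 1 r - 2 = 0; roots r_1 = 1, r_2 = -2


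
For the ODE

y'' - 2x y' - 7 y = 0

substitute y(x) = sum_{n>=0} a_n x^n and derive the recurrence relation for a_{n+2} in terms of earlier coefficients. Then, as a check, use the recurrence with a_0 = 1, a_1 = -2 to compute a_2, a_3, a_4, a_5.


Substitute y = sum_n a_n x^n.
y''(x) has coefficient (n+2)(n+1) a_{n+2} at x^n;
-2 x y'(x) has coefficient -2 n a_n at x^n (shift);
-7 y(x) has coefficient -7 a_n at x^n.
Matching x^n: (n+2)(n+1) a_{n+2} + (-2n - 7) a_n = 0.
Thus a_{n+2} = (2n + 7) / ((n+1)(n+2)) * a_n.

Check with a_0 = 1, a_1 = -2 (apply the recurrence for n = 0, 1, 2, 3): a_0 = 1, a_1 = -2, a_2 = 7/2, a_3 = -3, a_4 = 77/24, a_5 = -39/20.

a_(n+2) = (2n + 7) / ((n+1)(n+2)) * a_n; check: a_0 = 1, a_1 = -2, a_2 = 7/2, a_3 = -3, a_4 = 77/24, a_5 = -39/20


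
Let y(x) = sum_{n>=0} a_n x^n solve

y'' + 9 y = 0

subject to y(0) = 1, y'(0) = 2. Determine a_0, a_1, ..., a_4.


Ansatz: y(x) = sum_{n>=0} a_n x^n, so y'(x) = sum_{n>=1} n a_n x^(n-1) and y''(x) = sum_{n>=2} n(n-1) a_n x^(n-2).
Substitute into P(x) y'' + Q(x) y' + R(x) y = 0 with P(x) = 1, Q(x) = 0, R(x) = 9, and match powers of x.
Initial conditions: a_0 = 1, a_1 = 2.
Setting the coefficient of each power of x to zero and solving order by order (substituting the coefficients already found):
  x^0: 2 a_2 + 9 a_0 = 0  ->  2 a_2 = -9 a_0 = -9  ->  a_2 = -9/2
  x^1: 6 a_3 + 9 a_1 = 0  ->  6 a_3 = -9 a_1 = -18  ->  a_3 = -3
  x^2: 12 a_4 + 9 a_2 = 0  ->  12 a_4 = -9 a_2 = 81/2  ->  a_4 = 27/8
Truncated series: y(x) = 1 + 2 x - (9/2) x^2 - 3 x^3 + (27/8) x^4 + O(x^5).

a_0 = 1; a_1 = 2; a_2 = -9/2; a_3 = -3; a_4 = 27/8


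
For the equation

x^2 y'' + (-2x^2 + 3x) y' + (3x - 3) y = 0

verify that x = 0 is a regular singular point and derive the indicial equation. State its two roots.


Divide by x^2 to reach normal form y'' + P_1(x) y' + P_2(x) y = 0 with P_1(x) = -2 + 3/x and P_2(x) = 3/x - 3/x^2.
x = 0 is a singular point because the y'-coefficient -2 + 3/x has a pole at x = 0 and the y-coefficient 3/x - 3/x^2 has a pole at x = 0.
It is a regular singular point because x P_1(x) = p(x) = 3 - 2x and x^2 P_2(x) = q(x) = 3x - 3 are polynomials, hence analytic at x = 0.
p(0) = 3,  q(0) = -3.
Indicial equation: r(r-1) + p(0) r + q(0) = 0, i.e. r^2 + (p(0) - 1) r + q(0) = 0, i.e. r^2 + 2 r - 3 = 0.
Discriminant: (2)^2 - 4(-3) = 16, so r = (-2 ± 4)/2.
Solving: r_1 = 1, r_2 = -3.

indicial: r^2 + 2 r - 3 = 0; roots r_1 = 1, r_2 = -3


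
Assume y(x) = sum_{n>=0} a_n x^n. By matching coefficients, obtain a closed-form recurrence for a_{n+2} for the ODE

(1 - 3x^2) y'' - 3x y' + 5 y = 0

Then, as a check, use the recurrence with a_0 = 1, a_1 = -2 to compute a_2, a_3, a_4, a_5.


Substitute y = sum_n a_n x^n.
(1 - 3 x^2) y'' contributes (n+2)(n+1) a_{n+2} - 3 n(n-1) a_n at x^n.
-3 x y'(x) contributes -3 n a_n at x^n.
5 y(x) contributes 5 a_n at x^n.
Matching x^n: (n+2)(n+1) a_{n+2} + (-3 n(n-1) - 3 n + 5) a_n = 0.
Thus a_{n+2} = (3 n(n-1) + 3 n - 5) / ((n+1)(n+2)) * a_n.

Check with a_0 = 1, a_1 = -2 (apply the recurrence for n = 0, 1, 2, 3): a_0 = 1, a_1 = -2, a_2 = -5/2, a_3 = 2/3, a_4 = -35/24, a_5 = 11/15.

a_(n+2) = (3 n(n-1) + 3 n - 5) / ((n+1)(n+2)) * a_n; check: a_0 = 1, a_1 = -2, a_2 = -5/2, a_3 = 2/3, a_4 = -35/24, a_5 = 11/15


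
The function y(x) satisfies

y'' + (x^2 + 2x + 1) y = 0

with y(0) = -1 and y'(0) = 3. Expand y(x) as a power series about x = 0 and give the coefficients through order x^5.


Ansatz: y(x) = sum_{n>=0} a_n x^n, so y'(x) = sum_{n>=1} n a_n x^(n-1) and y''(x) = sum_{n>=2} n(n-1) a_n x^(n-2).
Substitute into P(x) y'' + Q(x) y' + R(x) y = 0 with P(x) = 1, Q(x) = 0, R(x) = x^2 + 2x + 1, and match powers of x.
Initial conditions: a_0 = -1, a_1 = 3.
Setting the coefficient of each power of x to zero and solving order by order (substituting the coefficients already found):
  x^0: 2 a_2 + a_0 = 0  ->  2 a_2 = -a_0 = 1  ->  a_2 = 1/2
  x^1: 6 a_3 + a_1 + 2 a_0 = 0  ->  6 a_3 = -a_1 - 2 a_0 = -1  ->  a_3 = -1/6
  x^2: 12 a_4 + a_2 + 2 a_1 + a_0 = 0  ->  12 a_4 = -a_2 - 2 a_1 - a_0 = -11/2  ->  a_4 = -11/24
  x^3: 20 a_5 + a_3 + 2 a_2 + a_1 = 0  ->  20 a_5 = -a_3 - 2 a_2 - a_1 = -23/6  ->  a_5 = -23/120
Truncated series: y(x) = -1 + 3 x + (1/2) x^2 - (1/6) x^3 - (11/24) x^4 - (23/120) x^5 + O(x^6).

a_0 = -1; a_1 = 3; a_2 = 1/2; a_3 = -1/6; a_4 = -11/24; a_5 = -23/120


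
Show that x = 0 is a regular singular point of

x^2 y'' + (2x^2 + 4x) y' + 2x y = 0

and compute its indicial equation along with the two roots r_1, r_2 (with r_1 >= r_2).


Divide by x^2 to reach normal form y'' + P_1(x) y' + P_2(x) y = 0 with P_1(x) = 2 + 4/x and P_2(x) = 2/x.
x = 0 is a singular point because the y'-coefficient 2 + 4/x has a pole at x = 0 and the y-coefficient 2/x has a pole at x = 0.
It is a regular singular point because x P_1(x) = p(x) = 2x + 4 and x^2 P_2(x) = q(x) = 2x are polynomials, hence analytic at x = 0.
p(0) = 4,  q(0) = 0.
Indicial equation: r(r-1) + p(0) r + q(0) = 0, i.e. r^2 + (p(0) - 1) r + q(0) = 0, i.e. r^2 + 3 r = 0.
Discriminant: (3)^2 - 4(0) = 9, so r = (-3 ± 3)/2.
Solving: r_1 = 0, r_2 = -3.

indicial: r^2 + 3 r = 0; roots r_1 = 0, r_2 = -3


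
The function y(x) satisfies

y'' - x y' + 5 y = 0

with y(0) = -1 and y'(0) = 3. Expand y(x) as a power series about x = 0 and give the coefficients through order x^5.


Ansatz: y(x) = sum_{n>=0} a_n x^n, so y'(x) = sum_{n>=1} n a_n x^(n-1) and y''(x) = sum_{n>=2} n(n-1) a_n x^(n-2).
Substitute into P(x) y'' + Q(x) y' + R(x) y = 0 with P(x) = 1, Q(x) = -x, R(x) = 5, and match powers of x.
Initial conditions: a_0 = -1, a_1 = 3.
Setting the coefficient of each power of x to zero and solving order by order (substituting the coefficients already found):
  x^0: 2 a_2 + 5 a_0 = 0  ->  2 a_2 = -5 a_0 = 5  ->  a_2 = 5/2
  x^1: 6 a_3 + 4 a_1 = 0  ->  6 a_3 = -4 a_1 = -12  ->  a_3 = -2
  x^2: 12 a_4 + 3 a_2 = 0  ->  12 a_4 = -3 a_2 = -15/2  ->  a_4 = -5/8
  x^3: 20 a_5 + 2 a_3 = 0  ->  20 a_5 = -2 a_3 = 4  ->  a_5 = 1/5
Truncated series: y(x) = -1 + 3 x + (5/2) x^2 - 2 x^3 - (5/8) x^4 + (1/5) x^5 + O(x^6).

a_0 = -1; a_1 = 3; a_2 = 5/2; a_3 = -2; a_4 = -5/8; a_5 = 1/5


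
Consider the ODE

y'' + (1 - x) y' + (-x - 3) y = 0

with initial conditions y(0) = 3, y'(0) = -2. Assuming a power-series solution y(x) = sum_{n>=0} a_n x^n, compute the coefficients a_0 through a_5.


Ansatz: y(x) = sum_{n>=0} a_n x^n, so y'(x) = sum_{n>=1} n a_n x^(n-1) and y''(x) = sum_{n>=2} n(n-1) a_n x^(n-2).
Substitute into P(x) y'' + Q(x) y' + R(x) y = 0 with P(x) = 1, Q(x) = 1 - x, R(x) = -x - 3, and match powers of x.
Initial conditions: a_0 = 3, a_1 = -2.
Setting the coefficient of each power of x to zero and solving order by order (substituting the coefficients already found):
  x^0: 2 a_2 + a_1 - 3 a_0 = 0  ->  2 a_2 = -a_1 + 3 a_0 = 11  ->  a_2 = 11/2
  x^1: 6 a_3 + 2 a_2 - 4 a_1 - a_0 = 0  ->  6 a_3 = -2 a_2 + 4 a_1 + a_0 = -16  ->  a_3 = -8/3
  x^2: 12 a_4 + 3 a_3 - 5 a_2 - a_1 = 0  ->  12 a_4 = -3 a_3 + 5 a_2 + a_1 = 67/2  ->  a_4 = 67/24
  x^3: 20 a_5 + 4 a_4 - 6 a_3 - a_2 = 0  ->  20 a_5 = -4 a_4 + 6 a_3 + a_2 = -65/3  ->  a_5 = -13/12
Truncated series: y(x) = 3 - 2 x + (11/2) x^2 - (8/3) x^3 + (67/24) x^4 - (13/12) x^5 + O(x^6).

a_0 = 3; a_1 = -2; a_2 = 11/2; a_3 = -8/3; a_4 = 67/24; a_5 = -13/12


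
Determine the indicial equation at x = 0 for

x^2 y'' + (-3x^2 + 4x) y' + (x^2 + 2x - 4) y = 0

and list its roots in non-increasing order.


Divide by x^2 to reach normal form y'' + P_1(x) y' + P_2(x) y = 0 with P_1(x) = -3 + 4/x and P_2(x) = 1 + 2/x - 4/x^2.
x = 0 is a singular point because the y'-coefficient -3 + 4/x has a pole at x = 0 and the y-coefficient 1 + 2/x - 4/x^2 has a pole at x = 0.
It is a regular singular point because x P_1(x) = p(x) = 4 - 3x and x^2 P_2(x) = q(x) = x^2 + 2x - 4 are polynomials, hence analytic at x = 0.
p(0) = 4,  q(0) = -4.
Indicial equation: r(r-1) + p(0) r + q(0) = 0, i.e. r^2 + (p(0) - 1) r + q(0) = 0, i.e. r^2 + 3 r - 4 = 0.
Discriminant: (3)^2 - 4(-4) = 25, so r = (-3 ± 5)/2.
Solving: r_1 = 1, r_2 = -4.

indicial: r^2 + 3 r - 4 = 0; roots r_1 = 1, r_2 = -4


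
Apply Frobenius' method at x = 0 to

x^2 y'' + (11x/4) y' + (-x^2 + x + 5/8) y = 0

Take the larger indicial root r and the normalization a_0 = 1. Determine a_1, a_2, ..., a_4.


Write in Frobenius form y'' + (p(x)/x) y' + (q(x)/x^2) y = 0:
  p(x) = 11/4,  q(x) = -x^2 + x + 5/8.
Indicial equation: r(r-1) + (11/4) r + (5/8) = 0 -> roots r_1 = -1/2, r_2 = -5/4.
Take r = r_1 = -1/2. Let y(x) = x^r sum_{n>=0} a_n x^n with a_0 = 1.
Substitute y = x^r sum a_n x^n and match x^{r+n}. The recurrence is
  D(n) a_n + 1 a_{n-1} - 1 a_{n-2} = 0,  where D(n) = (r+n)(r+n-1) + (11/4)(r+n) + (5/8).
  a_n = [-1 a_{n-1} + 1 a_{n-2}] / D(n).
Since the indicial polynomial factors as (r - r_1)(r - r_2), D(n) = (r_1 + n - r_1)(r_1 + n - r_2) = n(n + 3/4).
Evaluating step by step (a_0 = 1):
  n = 1: D(1) = 1(1 + 3/4) = 7/4; numerator = -1(1) = -1; a_1 = (-1)/(7/4) = -4/7
  n = 2: D(2) = 2(2 + 3/4) = 11/2; numerator = -1(-4/7) + 1(1) = 11/7; a_2 = (11/7)/(11/2) = 2/7
  n = 3: D(3) = 3(3 + 3/4) = 45/4; numerator = -1(2/7) + 1(-4/7) = -6/7; a_3 = (-6/7)/(45/4) = -8/105
  n = 4: D(4) = 4(4 + 3/4) = 19; numerator = -1(-8/105) + 1(2/7) = 38/105; a_4 = (38/105)/(19) = 2/105

r = -1/2; a_0 = 1; a_1 = -4/7; a_2 = 2/7; a_3 = -8/105; a_4 = 2/105


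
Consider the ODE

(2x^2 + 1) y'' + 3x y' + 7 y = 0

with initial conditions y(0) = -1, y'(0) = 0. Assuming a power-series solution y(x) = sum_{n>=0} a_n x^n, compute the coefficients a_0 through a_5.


Ansatz: y(x) = sum_{n>=0} a_n x^n, so y'(x) = sum_{n>=1} n a_n x^(n-1) and y''(x) = sum_{n>=2} n(n-1) a_n x^(n-2).
Substitute into P(x) y'' + Q(x) y' + R(x) y = 0 with P(x) = 2x^2 + 1, Q(x) = 3x, R(x) = 7, and match powers of x.
Initial conditions: a_0 = -1, a_1 = 0.
Setting the coefficient of each power of x to zero and solving order by order (substituting the coefficients already found):
  x^0: 2 a_2 + 7 a_0 = 0  ->  2 a_2 = -7 a_0 = 7  ->  a_2 = 7/2
  x^1: 6 a_3 + 10 a_1 = 0  ->  6 a_3 = -10 a_1 = 0  ->  a_3 = 0
  x^2: 12 a_4 + 17 a_2 = 0  ->  12 a_4 = -17 a_2 = -119/2  ->  a_4 = -119/24
  x^3: 20 a_5 + 28 a_3 = 0  ->  20 a_5 = -28 a_3 = 0  ->  a_5 = 0
Truncated series: y(x) = -1 + (7/2) x^2 - (119/24) x^4 + O(x^6).

a_0 = -1; a_1 = 0; a_2 = 7/2; a_3 = 0; a_4 = -119/24; a_5 = 0


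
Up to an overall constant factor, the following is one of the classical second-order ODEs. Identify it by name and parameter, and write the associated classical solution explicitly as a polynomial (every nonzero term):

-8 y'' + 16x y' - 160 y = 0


All three coefficients share the factor -8; dividing through by -8 gives  y'' - 2x y' + 20 y = 0.
This matches the Hermite equation y'' - 2x y' + 2n y = 0 with 2n = 20, so n = 10; the polynomial solution is H_10(x).
With y = sum_k a_k x^k, matching x^k gives (k+2)(k+1) a_{k+2} = 2(k - n) a_k = 2(k - 10) a_k. The right side vanishes at k = 10, so the series with the parity of 10 terminates at degree 10.
Standard normalization: leading coefficient of H_n is 2^n, so a_10 = 2^10 = 1024. Work downward with a_k = (k+1)(k+2) a_{k+2} / (2(k - n)):
  a_8 = (9)(10)(1024) / (2(8 - 10)) = 92160/(-4) = -23040
  a_6 = (7)(8)(-23040) / (2(6 - 10)) = -1290240/(-8) = 161280
  a_4 = (5)(6)(161280) / (2(4 - 10)) = 4838400/(-12) = -403200
  a_2 = (3)(4)(-403200) / (2(2 - 10)) = -4838400/(-16) = 302400
  a_0 = (1)(2)(302400) / (2(0 - 10)) = 604800/(-20) = -30240
Hence H_10(x) = 1024 x^10 - 23040 x^8 + 161280 x^6 - 403200 x^4 + 302400 x^2 - 30240.

H_10(x); series = 1024 x^10 - 23040 x^8 + 161280 x^6 - 403200 x^4 + 302400 x^2 - 30240


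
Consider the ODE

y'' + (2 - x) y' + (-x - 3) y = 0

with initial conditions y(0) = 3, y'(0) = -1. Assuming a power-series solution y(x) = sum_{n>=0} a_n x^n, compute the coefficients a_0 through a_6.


Ansatz: y(x) = sum_{n>=0} a_n x^n, so y'(x) = sum_{n>=1} n a_n x^(n-1) and y''(x) = sum_{n>=2} n(n-1) a_n x^(n-2).
Substitute into P(x) y'' + Q(x) y' + R(x) y = 0 with P(x) = 1, Q(x) = 2 - x, R(x) = -x - 3, and match powers of x.
Initial conditions: a_0 = 3, a_1 = -1.
Setting the coefficient of each power of x to zero and solving order by order (substituting the coefficients already found):
  x^0: 2 a_2 + 2 a_1 - 3 a_0 = 0  ->  2 a_2 = -2 a_1 + 3 a_0 = 11  ->  a_2 = 11/2
  x^1: 6 a_3 + 4 a_2 - 4 a_1 - a_0 = 0  ->  6 a_3 = -4 a_2 + 4 a_1 + a_0 = -23  ->  a_3 = -23/6
  x^2: 12 a_4 + 6 a_3 - 5 a_2 - a_1 = 0  ->  12 a_4 = -6 a_3 + 5 a_2 + a_1 = 99/2  ->  a_4 = 33/8
  x^3: 20 a_5 + 8 a_4 - 6 a_3 - a_2 = 0  ->  20 a_5 = -8 a_4 + 6 a_3 + a_2 = -101/2  ->  a_5 = -101/40
  x^4: 30 a_6 + 10 a_5 - 7 a_4 - a_3 = 0  ->  30 a_6 = -10 a_5 + 7 a_4 + a_3 = 1207/24  ->  a_6 = 1207/720
Truncated series: y(x) = 3 - x + (11/2) x^2 - (23/6) x^3 + (33/8) x^4 - (101/40) x^5 + (1207/720) x^6 + O(x^7).

a_0 = 3; a_1 = -1; a_2 = 11/2; a_3 = -23/6; a_4 = 33/8; a_5 = -101/40; a_6 = 1207/720


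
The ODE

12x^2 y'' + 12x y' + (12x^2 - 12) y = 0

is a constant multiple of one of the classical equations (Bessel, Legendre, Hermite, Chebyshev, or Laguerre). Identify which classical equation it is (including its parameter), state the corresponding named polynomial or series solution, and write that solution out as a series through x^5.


All three coefficients share the factor 12; dividing through by 12 gives  x^2 y'' + x y' + (x^2 - 1) y = 0.
This matches the Bessel equation x^2 y'' + x y' + (x^2 - nu^2) y = 0 with nu^2 = 1, so nu = 1; the solution bounded at x = 0 is J_1(x).
Frobenius at x = 0: indicial roots ±nu; for r = nu the recurrence k(k + 2nu) c_k = -c_{k-2} gives the standard series J_nu(x) = sum_{k>=0} (-1)^k / (k! (k+nu)!) (x/2)^(2k+nu). Evaluate the first 3 terms:
  k = 0: (-1)^0 / (0! * 1! * 2^1) x^1 = 1/(1*1*2) x^1 = (1/2) x^1
  k = 1: (-1)^1 / (1! * 2! * 2^3) x^3 = -1/(1*2*8) x^3 = (-1/16) x^3
  k = 2: (-1)^2 / (2! * 3! * 2^5) x^5 = 1/(2*6*32) x^5 = (1/384) x^5
Hence J_1(x) = x^5/384 - x^3/16 + x/2 + ....

J_1(x); series = x^5/384 - x^3/16 + x/2


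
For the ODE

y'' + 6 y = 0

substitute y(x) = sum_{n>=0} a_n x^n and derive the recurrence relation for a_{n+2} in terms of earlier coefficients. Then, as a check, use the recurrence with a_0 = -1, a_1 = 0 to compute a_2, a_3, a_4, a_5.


Substitute y = sum_n a_n x^n into y'' + (const) y = 0.
y''(x) = sum_{n>=0} (n+2)(n+1) a_{n+2} x^n.
The ODE becomes sum_n [(n+2)(n+1) a_{n+2} + 6 a_n] x^n = 0.
Setting each coefficient to zero gives the recurrence:
  (n+2)(n+1) a_{n+2} + 6 a_n = 0,
  a_{n+2} = -6 / ((n+1)(n+2)) a_n.

Check with a_0 = -1, a_1 = 0 (apply the recurrence for n = 0, 1, 2, 3): a_0 = -1, a_1 = 0, a_2 = 3, a_3 = 0, a_4 = -3/2, a_5 = 0.

a_{n+2} = -6/((n+1)(n+2)) * a_n; check: a_0 = -1, a_1 = 0, a_2 = 3, a_3 = 0, a_4 = -3/2, a_5 = 0


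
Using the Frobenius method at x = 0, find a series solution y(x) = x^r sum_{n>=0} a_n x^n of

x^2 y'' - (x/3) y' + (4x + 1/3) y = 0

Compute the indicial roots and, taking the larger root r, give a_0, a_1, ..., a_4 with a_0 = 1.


Write in Frobenius form y'' + (p(x)/x) y' + (q(x)/x^2) y = 0:
  p(x) = -1/3,  q(x) = 4x + 1/3.
Indicial equation: r(r-1) + (-1/3) r + (1/3) = 0 -> roots r_1 = 1, r_2 = 1/3.
Take r = r_1 = 1. Let y(x) = x^r sum_{n>=0} a_n x^n with a_0 = 1.
Substitute y = x^r sum a_n x^n and match x^{r+n}. The recurrence is
  D(n) a_n + 4 a_{n-1} = 0,  where D(n) = (r+n)(r+n-1) + (-1/3)(r+n) + (1/3).
  a_n = -4 / D(n) * a_{n-1}.
Since the indicial polynomial factors as (r - r_1)(r - r_2), D(n) = (r_1 + n - r_1)(r_1 + n - r_2) = n(n + 2/3).
Evaluating step by step (a_0 = 1):
  n = 1: D(1) = 1(1 + 2/3) = 5/3; numerator = -4(1) = -4; a_1 = (-4)/(5/3) = -12/5
  n = 2: D(2) = 2(2 + 2/3) = 16/3; numerator = -4(-12/5) = 48/5; a_2 = (48/5)/(16/3) = 9/5
  n = 3: D(3) = 3(3 + 2/3) = 11; numerator = -4(9/5) = -36/5; a_3 = (-36/5)/(11) = -36/55
  n = 4: D(4) = 4(4 + 2/3) = 56/3; numerator = -4(-36/55) = 144/55; a_4 = (144/55)/(56/3) = 54/385

r = 1; a_0 = 1; a_1 = -12/5; a_2 = 9/5; a_3 = -36/55; a_4 = 54/385


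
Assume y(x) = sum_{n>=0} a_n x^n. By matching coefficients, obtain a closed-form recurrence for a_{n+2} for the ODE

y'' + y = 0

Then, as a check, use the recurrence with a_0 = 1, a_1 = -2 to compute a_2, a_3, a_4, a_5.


Substitute y = sum_n a_n x^n into y'' + (const) y = 0.
y''(x) = sum_{n>=0} (n+2)(n+1) a_{n+2} x^n.
The ODE becomes sum_n [(n+2)(n+1) a_{n+2} + 1 a_n] x^n = 0.
Setting each coefficient to zero gives the recurrence:
  (n+2)(n+1) a_{n+2} + 1 a_n = 0,
  a_{n+2} = -1 / ((n+1)(n+2)) a_n.

Check with a_0 = 1, a_1 = -2 (apply the recurrence for n = 0, 1, 2, 3): a_0 = 1, a_1 = -2, a_2 = -1/2, a_3 = 1/3, a_4 = 1/24, a_5 = -1/60.

a_{n+2} = -1/((n+1)(n+2)) * a_n; check: a_0 = 1, a_1 = -2, a_2 = -1/2, a_3 = 1/3, a_4 = 1/24, a_5 = -1/60


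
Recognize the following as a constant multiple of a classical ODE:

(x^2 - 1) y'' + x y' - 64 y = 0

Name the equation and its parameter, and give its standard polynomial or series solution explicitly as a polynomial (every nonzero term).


All three coefficients share the factor -1; dividing through by -1 gives  (1 - x^2) y'' - x y' + 64 y = 0.
This matches the Chebyshev equation (1 - x^2) y'' - x y' + n^2 y = 0 (note the -x y' term, not -2x y') with n^2 = 64, so n = 8; the polynomial solution is T_8(x).
With y = sum_k a_k x^k, matching x^k gives (k+2)(k+1) a_{k+2} = (k^2 - n^2) a_k = (k - 8)(k + 8) a_k. The right side vanishes at k = 8, so the series with the parity of 8 terminates at degree 8.
Standard normalization: leading coefficient of T_n is 2^(n-1), so a_8 = 2^7 = 128. Work downward with a_k = (k+1)(k+2) a_{k+2} / ((k - 8)(k + 8)):
  a_6 = (7)(8)(128) / ((6 - 8)(6 + 8)) = 7168/(-28) = -256
  a_4 = (5)(6)(-256) / ((4 - 8)(4 + 8)) = -7680/(-48) = 160
  a_2 = (3)(4)(160) / ((2 - 8)(2 + 8)) = 1920/(-60) = -32
  a_0 = (1)(2)(-32) / ((0 - 8)(0 + 8)) = -64/(-64) = 1
Hence T_8(x) = 128 x^8 - 256 x^6 + 160 x^4 - 32 x^2 + 1.

T_8(x); series = 128 x^8 - 256 x^6 + 160 x^4 - 32 x^2 + 1


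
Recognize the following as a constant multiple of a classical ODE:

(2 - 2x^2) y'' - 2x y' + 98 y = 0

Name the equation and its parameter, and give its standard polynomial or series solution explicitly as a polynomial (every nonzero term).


All three coefficients share the factor 2; dividing through by 2 gives  (1 - x^2) y'' - x y' + 49 y = 0.
This matches the Chebyshev equation (1 - x^2) y'' - x y' + n^2 y = 0 (note the -x y' term, not -2x y') with n^2 = 49, so n = 7; the polynomial solution is T_7(x).
With y = sum_k a_k x^k, matching x^k gives (k+2)(k+1) a_{k+2} = (k^2 - n^2) a_k = (k - 7)(k + 7) a_k. The right side vanishes at k = 7, so the series with the parity of 7 terminates at degree 7.
Standard normalization: leading coefficient of T_n is 2^(n-1), so a_7 = 2^6 = 64. Work downward with a_k = (k+1)(k+2) a_{k+2} / ((k - 7)(k + 7)):
  a_5 = (6)(7)(64) / ((5 - 7)(5 + 7)) = 2688/(-24) = -112
  a_3 = (4)(5)(-112) / ((3 - 7)(3 + 7)) = -2240/(-40) = 56
  a_1 = (2)(3)(56) / ((1 - 7)(1 + 7)) = 336/(-48) = -7
Hence T_7(x) = 64 x^7 - 112 x^5 + 56 x^3 - 7 x.

T_7(x); series = 64 x^7 - 112 x^5 + 56 x^3 - 7 x
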